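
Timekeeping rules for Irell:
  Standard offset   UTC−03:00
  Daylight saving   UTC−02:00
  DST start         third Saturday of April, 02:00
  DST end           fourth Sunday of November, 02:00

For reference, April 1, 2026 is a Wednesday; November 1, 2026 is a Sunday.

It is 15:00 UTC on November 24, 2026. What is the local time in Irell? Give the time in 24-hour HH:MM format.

1 April 2026 is a Wednesday, so the first Saturday is April 4 and the third is April 18.
1 November 2026 is a Sunday, so the first Sunday is November 1 and the fourth is November 22.
At the standard offset (UTC−03:00), 15:00 UTC − 3h = 12:00 Irell standard time.
The standard-time date in Irell, November 24, 2026, is outside the daylight-saving period (18 April – 22 November), so Irell is on standard time, UTC−03:00.
15:00 UTC − 3h = 12:00 local.

12:00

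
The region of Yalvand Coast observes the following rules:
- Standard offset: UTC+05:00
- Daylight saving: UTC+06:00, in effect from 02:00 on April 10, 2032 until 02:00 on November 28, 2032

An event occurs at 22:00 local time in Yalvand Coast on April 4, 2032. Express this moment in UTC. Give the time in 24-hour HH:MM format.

April 4, 2032 does not fall between 10 April and 28 November, so daylight saving is not in effect and Yalvand Coast is at UTC+05:00.
22:00 local − 5h = 17:00 UTC.

17:00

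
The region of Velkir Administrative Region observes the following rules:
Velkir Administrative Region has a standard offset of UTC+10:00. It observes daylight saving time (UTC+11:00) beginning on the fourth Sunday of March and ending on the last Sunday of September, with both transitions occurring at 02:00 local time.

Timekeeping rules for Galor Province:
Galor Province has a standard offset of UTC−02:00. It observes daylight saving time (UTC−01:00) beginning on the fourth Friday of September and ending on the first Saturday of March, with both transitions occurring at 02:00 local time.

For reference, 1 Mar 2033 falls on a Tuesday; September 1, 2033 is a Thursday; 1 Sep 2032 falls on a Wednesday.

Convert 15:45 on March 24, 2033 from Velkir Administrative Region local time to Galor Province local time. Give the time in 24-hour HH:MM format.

03:45

1 March 2033 is a Tuesday, so the first Sunday is March 6 and the fourth is March 27.
1 September 2033 is a Thursday, so Sundays fall on 4, 11, 18, 25; the last is September 25.
March 24, 2033 does not fall between 27 March and 25 September, so daylight saving is not in effect and Velkir Administrative Region is at UTC+10:00.
15:45 Velkir Administrative Region − 10h = 05:45 UTC.
1 September 2032 is a Wednesday, so the first Friday is September 3 and the fourth is September 24.
1 March 2033 is a Tuesday, so the first Saturday is March 5.
At the standard offset (UTC−02:00), 05:45 UTC − 2h = 03:45 Galor Province standard time.
Daylight saving runs 24 September 2032 – 5 March 2033; the standard-time date in Galor Province, March 24, 2033, is outside that window, so Galor Province is on standard time at UTC−02:00.
05:45 UTC − 2h = 03:45 Galor Province.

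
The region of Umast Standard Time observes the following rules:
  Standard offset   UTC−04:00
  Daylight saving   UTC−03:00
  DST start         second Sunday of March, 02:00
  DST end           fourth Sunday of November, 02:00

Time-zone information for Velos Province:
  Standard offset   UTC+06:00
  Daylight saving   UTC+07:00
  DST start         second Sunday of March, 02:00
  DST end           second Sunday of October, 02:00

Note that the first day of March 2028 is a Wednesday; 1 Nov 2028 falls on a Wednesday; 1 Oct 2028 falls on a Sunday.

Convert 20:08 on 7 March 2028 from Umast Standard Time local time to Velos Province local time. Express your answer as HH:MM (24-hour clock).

06:08

1 March 2028 is a Wednesday, so the first Sunday is March 5 and the second is March 12.
1 November 2028 is a Wednesday, so the first Sunday is November 5 and the fourth is November 26.
7 March 2028 is outside the daylight-saving period (12 March – 26 November), so Umast Standard Time is on standard time, UTC−04:00.
20:08 Umast Standard Time + 4h = 00:08 UTC (rolling into the next day, 8 March 2028).
1 March 2028 is a Wednesday, so the first Sunday is March 5 and the second is March 12.
1 October 2028 is a Sunday, so the first Sunday is October 1 and the second is October 8.
At the standard offset (UTC+06:00), 00:08 UTC + 6h = 06:08 Velos Province standard time.
Daylight saving runs 12 March – 8 October; the standard-time date in Velos Province, 8 March 2028, is outside that window, so Velos Province is on standard time at UTC+06:00.
00:08 UTC + 6h = 06:08 Velos Province.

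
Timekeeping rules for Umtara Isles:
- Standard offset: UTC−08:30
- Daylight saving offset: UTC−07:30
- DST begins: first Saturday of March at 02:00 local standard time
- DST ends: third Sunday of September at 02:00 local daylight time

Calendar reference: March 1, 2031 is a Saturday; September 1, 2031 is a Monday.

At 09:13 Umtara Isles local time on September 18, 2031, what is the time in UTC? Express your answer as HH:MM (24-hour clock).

16:43

1 March 2031 is a Saturday, so the first Saturday is March 1.
1 September 2031 is a Monday, so the first Sunday is September 7 and the third is September 21.
September 18, 2031 falls between 1 March and 21 September, so daylight saving is in effect and Umtara Isles is at UTC−07:30.
09:13 local + 7h30m = 16:43 UTC.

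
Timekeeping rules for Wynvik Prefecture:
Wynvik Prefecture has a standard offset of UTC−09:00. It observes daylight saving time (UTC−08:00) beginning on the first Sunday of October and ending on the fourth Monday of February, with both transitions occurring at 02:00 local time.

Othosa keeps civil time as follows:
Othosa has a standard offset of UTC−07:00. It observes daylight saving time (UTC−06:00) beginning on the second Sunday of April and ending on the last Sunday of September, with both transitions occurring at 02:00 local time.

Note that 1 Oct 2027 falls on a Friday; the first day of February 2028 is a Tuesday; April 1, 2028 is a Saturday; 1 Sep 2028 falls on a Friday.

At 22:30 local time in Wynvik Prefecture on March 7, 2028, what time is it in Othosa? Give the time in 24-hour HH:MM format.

1 October 2027 is a Friday, so the first Sunday is October 3.
1 February 2028 is a Tuesday, so the first Monday is February 7 and the fourth is February 28.
March 7, 2028 does not fall between 3 October 2027 and 28 February 2028, so daylight saving is not in effect and Wynvik Prefecture is at UTC−09:00.
22:30 Wynvik Prefecture + 9h = 07:30 UTC (rolling into the next day, 8 March 2028).
1 April 2028 is a Saturday, so the first Sunday is April 2 and the second is April 9.
1 September 2028 is a Friday, so Sundays fall on 3, 10, 17, 24; the last is September 24.
At the standard offset (UTC−07:00), 07:30 UTC − 7h = 00:30 Othosa standard time.
The standard-time date in Othosa, March 8, 2028, does not fall between 9 April and 24 September, so daylight saving is not in effect and Othosa is at UTC−07:00.
07:30 UTC − 7h = 00:30 Othosa.

00:30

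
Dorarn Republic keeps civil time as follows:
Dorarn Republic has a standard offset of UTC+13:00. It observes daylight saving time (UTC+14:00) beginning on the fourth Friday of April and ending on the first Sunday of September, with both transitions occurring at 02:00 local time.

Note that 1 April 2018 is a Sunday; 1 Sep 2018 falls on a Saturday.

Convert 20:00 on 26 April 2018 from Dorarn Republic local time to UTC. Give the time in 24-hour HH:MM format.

1 April 2018 is a Sunday, so the first Friday is April 6 and the fourth is April 27.
1 September 2018 is a Saturday, so the first Sunday is September 2.
26 April 2018 does not fall between 27 April and 2 September, so daylight saving is not in effect and Dorarn Republic is at UTC+13:00.
20:00 local − 13h = 07:00 UTC.

07:00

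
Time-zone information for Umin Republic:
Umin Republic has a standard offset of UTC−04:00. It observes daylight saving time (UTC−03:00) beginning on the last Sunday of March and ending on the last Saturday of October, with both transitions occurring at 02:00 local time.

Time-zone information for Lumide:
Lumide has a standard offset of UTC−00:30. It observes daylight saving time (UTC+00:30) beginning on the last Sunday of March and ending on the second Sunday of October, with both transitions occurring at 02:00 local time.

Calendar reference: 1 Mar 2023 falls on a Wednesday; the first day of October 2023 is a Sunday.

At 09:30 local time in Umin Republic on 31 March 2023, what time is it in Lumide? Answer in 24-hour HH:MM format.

1 March 2023 is a Wednesday, so Sundays fall on 5, 12, 19, 26; the last is March 26.
1 October 2023 is a Sunday, so Saturdays fall on 7, 14, 21, 28; the last is October 28.
31 March 2023 falls between 26 March and 28 October, so daylight saving is in effect and Umin Republic is at UTC−03:00.
09:30 Umin Republic + 3h = 12:30 UTC.
1 March 2023 is a Wednesday, so Sundays fall on 5, 12, 19, 26; the last is March 26.
1 October 2023 is a Sunday, so the first Sunday is October 1 and the second is October 8.
At the standard offset (UTC−00:30), 12:30 UTC − 0h30m = 12:00 Lumide standard time.
Daylight saving runs 26 March – 8 October; the standard-time date in Lumide, 31 March 2023, is inside that window, so Lumide is at UTC+00:30.
12:30 UTC + 0h30m = 13:00 Lumide.

13:00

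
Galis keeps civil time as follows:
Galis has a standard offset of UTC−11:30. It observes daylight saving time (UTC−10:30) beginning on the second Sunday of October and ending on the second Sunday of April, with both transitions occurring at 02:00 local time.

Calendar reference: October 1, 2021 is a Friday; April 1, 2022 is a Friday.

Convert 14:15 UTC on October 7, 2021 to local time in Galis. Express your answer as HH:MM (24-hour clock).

02:45

1 October 2021 is a Friday, so the first Sunday is October 3 and the second is October 10.
1 April 2022 is a Friday, so the first Sunday is April 3 and the second is April 10.
At the standard offset (UTC−11:30), 14:15 UTC − 11h30m = 02:45 Galis standard time.
Daylight saving runs 10 October 2021 – 10 April 2022; the standard-time date in Galis, October 7, 2021, is outside that window, so Galis is on standard time at UTC−11:30.
14:15 UTC − 11h30m = 02:45 local.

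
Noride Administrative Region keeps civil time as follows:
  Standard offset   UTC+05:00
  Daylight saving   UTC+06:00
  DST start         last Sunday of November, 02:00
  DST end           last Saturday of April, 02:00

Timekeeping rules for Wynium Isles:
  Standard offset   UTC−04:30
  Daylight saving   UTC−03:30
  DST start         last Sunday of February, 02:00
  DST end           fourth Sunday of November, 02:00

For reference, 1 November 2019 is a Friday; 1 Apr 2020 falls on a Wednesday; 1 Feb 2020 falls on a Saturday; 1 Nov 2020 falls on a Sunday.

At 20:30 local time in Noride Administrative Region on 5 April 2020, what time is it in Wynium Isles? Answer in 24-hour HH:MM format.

11:00

1 November 2019 is a Friday, so Sundays fall on 3, 10, 17, 24; the last is November 24.
1 April 2020 is a Wednesday, so Saturdays fall on 4, 11, 18, 25; the last is April 25.
Daylight saving runs 24 November 2019 – 25 April 2020; 5 April 2020 is inside that window, so Noride Administrative Region is at UTC+06:00.
20:30 Noride Administrative Region − 6h = 14:30 UTC.
1 February 2020 is a Saturday, so Sundays fall on 2, 9, 16, 23; the last is February 23.
1 November 2020 is a Sunday, so the first Sunday is November 1 and the fourth is November 22.
At the standard offset (UTC−04:30), 14:30 UTC − 4h30m = 10:00 Wynium Isles standard time.
The standard-time date in Wynium Isles, 5 April 2020, falls between 23 February and 22 November, so daylight saving is in effect and Wynium Isles is at UTC−03:30.
14:30 UTC − 3h30m = 11:00 Wynium Isles.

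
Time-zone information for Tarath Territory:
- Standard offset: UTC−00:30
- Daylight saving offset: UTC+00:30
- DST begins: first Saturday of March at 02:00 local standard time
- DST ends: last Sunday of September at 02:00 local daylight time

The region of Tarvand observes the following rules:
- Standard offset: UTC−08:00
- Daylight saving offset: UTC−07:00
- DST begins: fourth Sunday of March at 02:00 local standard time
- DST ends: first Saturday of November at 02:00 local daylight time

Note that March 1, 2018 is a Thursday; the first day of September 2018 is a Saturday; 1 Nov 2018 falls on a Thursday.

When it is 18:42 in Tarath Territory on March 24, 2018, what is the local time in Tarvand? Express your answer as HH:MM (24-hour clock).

1 March 2018 is a Thursday, so the first Saturday is March 3.
1 September 2018 is a Saturday, so Sundays fall on 2, 9, 16, 23, 30; the last is September 30.
Daylight saving runs 3 March – 30 September; March 24, 2018 is inside that window, so Tarath Territory is at UTC+00:30.
18:42 Tarath Territory − 0h30m = 18:12 UTC.
1 March 2018 is a Thursday, so the first Sunday is March 4 and the fourth is March 25.
1 November 2018 is a Thursday, so the first Saturday is November 3.
At the standard offset (UTC−08:00), 18:12 UTC − 8h = 10:12 Tarvand standard time.
Daylight saving runs 25 March – 3 November; the standard-time date in Tarvand, March 24, 2018, is outside that window, so Tarvand is on standard time at UTC−08:00.
18:12 UTC − 8h = 10:12 Tarvand.

10:12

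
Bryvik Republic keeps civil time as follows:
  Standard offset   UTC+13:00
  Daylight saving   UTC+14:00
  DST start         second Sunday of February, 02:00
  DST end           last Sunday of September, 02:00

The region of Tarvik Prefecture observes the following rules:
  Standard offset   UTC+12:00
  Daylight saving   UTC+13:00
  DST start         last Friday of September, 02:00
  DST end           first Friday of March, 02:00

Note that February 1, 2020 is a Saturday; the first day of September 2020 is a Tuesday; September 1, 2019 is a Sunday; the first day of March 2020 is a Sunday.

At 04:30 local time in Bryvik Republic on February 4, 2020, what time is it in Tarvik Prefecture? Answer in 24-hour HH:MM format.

1 February 2020 is a Saturday, so the first Sunday is February 2 and the second is February 9.
1 September 2020 is a Tuesday, so Sundays fall on 6, 13, 20, 27; the last is September 27.
February 4, 2020 is outside the daylight-saving period (9 February – 27 September), so Bryvik Republic is on standard time, UTC+13:00.
04:30 Bryvik Republic − 13h = 15:30 UTC (rolling into the previous day, 3 February 2020).
1 September 2019 is a Sunday, so Fridays fall on 6, 13, 20, 27; the last is September 27.
1 March 2020 is a Sunday, so the first Friday is March 6.
At the standard offset (UTC+12:00), 15:30 UTC + 12h = 03:30 Tarvik Prefecture standard time (rolling into the next day, 4 February 2020).
Daylight saving runs 27 September 2019 – 6 March 2020; the standard-time date in Tarvik Prefecture, February 4, 2020, is inside that window, so Tarvik Prefecture is at UTC+13:00.
15:30 UTC + 13h = 04:30 Tarvik Prefecture (rolling into the next day, 4 February 2020).

04:30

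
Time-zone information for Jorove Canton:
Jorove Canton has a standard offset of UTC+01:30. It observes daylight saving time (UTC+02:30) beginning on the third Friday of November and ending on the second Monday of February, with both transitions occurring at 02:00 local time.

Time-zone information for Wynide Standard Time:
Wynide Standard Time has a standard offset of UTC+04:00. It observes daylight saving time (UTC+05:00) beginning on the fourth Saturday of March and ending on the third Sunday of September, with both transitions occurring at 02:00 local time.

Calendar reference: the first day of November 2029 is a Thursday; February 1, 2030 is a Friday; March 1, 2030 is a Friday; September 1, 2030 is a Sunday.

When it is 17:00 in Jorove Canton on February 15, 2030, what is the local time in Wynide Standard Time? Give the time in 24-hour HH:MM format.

19:30

1 November 2029 is a Thursday, so the first Friday is November 2 and the third is November 16.
1 February 2030 is a Friday, so the first Monday is February 4 and the second is February 11.
Daylight saving runs 16 November 2029 – 11 February 2030; February 15, 2030 is outside that window, so Jorove Canton is on standard time at UTC+01:30.
17:00 Jorove Canton − 1h30m = 15:30 UTC.
1 March 2030 is a Friday, so the first Saturday is March 2 and the fourth is March 23.
1 September 2030 is a Sunday, so the first Sunday is September 1 and the third is September 15.
At the standard offset (UTC+04:00), 15:30 UTC + 4h = 19:30 Wynide Standard Time standard time.
The standard-time date in Wynide Standard Time, February 15, 2030, does not fall between 23 March and 15 September, so daylight saving is not in effect and Wynide Standard Time is at UTC+04:00.
15:30 UTC + 4h = 19:30 Wynide Standard Time.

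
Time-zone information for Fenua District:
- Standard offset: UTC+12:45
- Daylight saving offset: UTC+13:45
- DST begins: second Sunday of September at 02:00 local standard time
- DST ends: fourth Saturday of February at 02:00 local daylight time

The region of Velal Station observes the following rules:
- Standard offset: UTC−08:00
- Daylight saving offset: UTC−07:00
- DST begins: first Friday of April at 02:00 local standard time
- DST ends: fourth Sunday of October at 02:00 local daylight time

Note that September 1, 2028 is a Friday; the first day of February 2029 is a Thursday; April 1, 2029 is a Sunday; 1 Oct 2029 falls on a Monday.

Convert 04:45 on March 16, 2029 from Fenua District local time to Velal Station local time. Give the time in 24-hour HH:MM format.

1 September 2028 is a Friday, so the first Sunday is September 3 and the second is September 10.
1 February 2029 is a Thursday, so the first Saturday is February 3 and the fourth is February 24.
March 16, 2029 does not fall between 10 September 2028 and 24 February 2029, so daylight saving is not in effect and Fenua District is at UTC+12:45.
04:45 Fenua District − 12h45m = 16:00 UTC (rolling into the previous day, 15 March 2029).
1 April 2029 is a Sunday, so the first Friday is April 6.
1 October 2029 is a Monday, so the first Sunday is October 7 and the fourth is October 28.
At the standard offset (UTC−08:00), 16:00 UTC − 8h = 08:00 Velal Station standard time.
The standard-time date in Velal Station, March 15, 2029, does not fall between 6 April and 28 October, so daylight saving is not in effect and Velal Station is at UTC−08:00.
16:00 UTC − 8h = 08:00 Velal Station.

08:00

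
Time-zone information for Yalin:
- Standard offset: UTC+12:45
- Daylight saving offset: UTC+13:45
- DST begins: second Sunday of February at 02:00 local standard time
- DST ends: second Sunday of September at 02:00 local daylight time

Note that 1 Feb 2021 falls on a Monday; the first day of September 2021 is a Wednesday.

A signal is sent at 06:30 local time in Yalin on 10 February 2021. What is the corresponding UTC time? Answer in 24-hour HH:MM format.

1 February 2021 is a Monday, so the first Sunday is February 7 and the second is February 14.
1 September 2021 is a Wednesday, so the first Sunday is September 5 and the second is September 12.
10 February 2021 does not fall between 14 February and 12 September, so daylight saving is not in effect and Yalin is at UTC+12:45.
06:30 local − 12h45m = 17:45 UTC (rolling into the previous day, 9 February 2021).

17:45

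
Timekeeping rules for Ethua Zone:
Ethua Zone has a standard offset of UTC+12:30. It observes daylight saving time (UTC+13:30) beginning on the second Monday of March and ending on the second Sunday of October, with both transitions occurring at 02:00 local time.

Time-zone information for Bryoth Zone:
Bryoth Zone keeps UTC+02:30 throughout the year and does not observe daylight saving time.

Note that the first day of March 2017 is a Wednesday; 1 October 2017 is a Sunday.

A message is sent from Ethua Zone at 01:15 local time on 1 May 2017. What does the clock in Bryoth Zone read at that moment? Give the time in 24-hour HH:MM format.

1 March 2017 is a Wednesday, so the first Monday is March 6 and the second is March 13.
1 October 2017 is a Sunday, so the first Sunday is October 1 and the second is October 8.
Daylight saving runs 13 March – 8 October; 1 May 2017 is inside that window, so Ethua Zone is at UTC+13:30.
01:15 Ethua Zone − 13h30m = 11:45 UTC (rolling into the previous day, 30 April 2017).
Bryoth Zone has no daylight saving, so its offset is UTC+02:30 year-round.
11:45 UTC + 2h30m = 14:15 Bryoth Zone.

14:15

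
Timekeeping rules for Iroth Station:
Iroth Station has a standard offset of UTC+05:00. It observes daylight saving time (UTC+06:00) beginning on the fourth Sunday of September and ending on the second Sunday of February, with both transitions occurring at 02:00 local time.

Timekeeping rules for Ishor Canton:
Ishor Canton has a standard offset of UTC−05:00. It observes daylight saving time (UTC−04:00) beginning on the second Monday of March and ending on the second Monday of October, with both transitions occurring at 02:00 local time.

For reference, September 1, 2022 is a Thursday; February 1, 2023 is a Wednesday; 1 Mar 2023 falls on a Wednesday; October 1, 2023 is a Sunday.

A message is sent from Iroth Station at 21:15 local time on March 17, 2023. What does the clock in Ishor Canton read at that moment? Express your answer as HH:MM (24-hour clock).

1 September 2022 is a Thursday, so the first Sunday is September 4 and the fourth is September 25.
1 February 2023 is a Wednesday, so the first Sunday is February 5 and the second is February 12.
Daylight saving runs 25 September 2022 – 12 February 2023; March 17, 2023 is outside that window, so Iroth Station is on standard time at UTC+05:00.
21:15 Iroth Station − 5h = 16:15 UTC.
1 March 2023 is a Wednesday, so the first Monday is March 6 and the second is March 13.
1 October 2023 is a Sunday, so the first Monday is October 2 and the second is October 9.
At the standard offset (UTC−05:00), 16:15 UTC − 5h = 11:15 Ishor Canton standard time.
The standard-time date in Ishor Canton, March 17, 2023, falls between 13 March and 9 October, so daylight saving is in effect and Ishor Canton is at UTC−04:00.
16:15 UTC − 4h = 12:15 Ishor Canton.

12:15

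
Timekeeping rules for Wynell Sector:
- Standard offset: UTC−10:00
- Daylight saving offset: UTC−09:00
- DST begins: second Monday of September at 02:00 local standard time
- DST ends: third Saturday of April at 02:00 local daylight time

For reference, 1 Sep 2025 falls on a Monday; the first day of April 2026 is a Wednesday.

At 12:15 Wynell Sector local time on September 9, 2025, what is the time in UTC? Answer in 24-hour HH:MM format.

21:15

1 September 2025 is a Monday, so the first Monday is September 1 and the second is September 8.
1 April 2026 is a Wednesday, so the first Saturday is April 4 and the third is April 18.
Daylight saving runs 8 September 2025 – 18 April 2026; September 9, 2025 is inside that window, so Wynell Sector is at UTC−09:00.
12:15 local + 9h = 21:15 UTC.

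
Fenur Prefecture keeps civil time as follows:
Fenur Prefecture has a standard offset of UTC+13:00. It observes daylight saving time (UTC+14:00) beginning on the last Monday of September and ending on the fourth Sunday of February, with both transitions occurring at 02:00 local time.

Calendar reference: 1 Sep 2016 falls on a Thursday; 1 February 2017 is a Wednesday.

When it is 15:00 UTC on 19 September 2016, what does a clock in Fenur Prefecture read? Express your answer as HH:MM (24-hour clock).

04:00

1 September 2016 is a Thursday, so Mondays fall on 5, 12, 19, 26; the last is September 26.
1 February 2017 is a Wednesday, so the first Sunday is February 5 and the fourth is February 26.
At the standard offset (UTC+13:00), 15:00 UTC + 13h = 04:00 Fenur Prefecture standard time (rolling into the next day, 20 September 2016).
The standard-time date in Fenur Prefecture, 20 September 2016, is outside the daylight-saving period (26 September 2016 – 26 February 2017), so Fenur Prefecture is on standard time, UTC+13:00.
15:00 UTC + 13h = 04:00 local (rolling into the next day, 20 September 2016).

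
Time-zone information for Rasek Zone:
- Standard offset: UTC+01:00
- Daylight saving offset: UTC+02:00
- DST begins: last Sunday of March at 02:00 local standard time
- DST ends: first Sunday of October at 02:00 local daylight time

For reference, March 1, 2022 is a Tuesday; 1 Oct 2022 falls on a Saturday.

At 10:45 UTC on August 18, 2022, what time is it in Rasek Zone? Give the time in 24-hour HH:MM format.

12:45

1 March 2022 is a Tuesday, so Sundays fall on 6, 13, 20, 27; the last is March 27.
1 October 2022 is a Saturday, so the first Sunday is October 2.
At the standard offset (UTC+01:00), 10:45 UTC + 1h = 11:45 Rasek Zone standard time.
The standard-time date in Rasek Zone, August 18, 2022, falls between 27 March and 2 October, so daylight saving is in effect and Rasek Zone is at UTC+02:00.
10:45 UTC + 2h = 12:45 local.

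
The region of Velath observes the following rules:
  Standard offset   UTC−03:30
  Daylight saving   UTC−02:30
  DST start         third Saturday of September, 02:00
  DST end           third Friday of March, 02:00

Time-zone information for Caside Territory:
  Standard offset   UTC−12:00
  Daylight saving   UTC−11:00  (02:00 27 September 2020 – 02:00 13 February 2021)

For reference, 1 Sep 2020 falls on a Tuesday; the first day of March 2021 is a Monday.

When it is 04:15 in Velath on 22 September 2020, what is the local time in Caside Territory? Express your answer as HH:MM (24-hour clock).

18:45

1 September 2020 is a Tuesday, so the first Saturday is September 5 and the third is September 19.
1 March 2021 is a Monday, so the first Friday is March 5 and the third is March 19.
22 September 2020 falls between 19 September 2020 and 19 March 2021, so daylight saving is in effect and Velath is at UTC−02:30.
04:15 Velath + 2h30m = 06:45 UTC.
At the standard offset (UTC−12:00), 06:45 UTC − 12h = 18:45 Caside Territory standard time (rolling into the previous day, 21 September 2020).
The standard-time date in Caside Territory, 21 September 2020, does not fall between 27 September 2020 and 13 February 2021, so daylight saving is not in effect and Caside Territory is at UTC−12:00.
06:45 UTC − 12h = 18:45 Caside Territory (rolling into the previous day, 21 September 2020).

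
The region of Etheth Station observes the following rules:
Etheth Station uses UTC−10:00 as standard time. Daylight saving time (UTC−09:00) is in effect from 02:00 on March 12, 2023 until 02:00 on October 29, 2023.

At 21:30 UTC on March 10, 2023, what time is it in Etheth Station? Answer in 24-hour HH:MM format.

At the standard offset (UTC−10:00), 21:30 UTC − 10h = 11:30 Etheth Station standard time.
The standard-time date in Etheth Station, March 10, 2023, is outside the daylight-saving period (12 March – 29 October), so Etheth Station is on standard time, UTC−10:00.
21:30 UTC − 10h = 11:30 local.

11:30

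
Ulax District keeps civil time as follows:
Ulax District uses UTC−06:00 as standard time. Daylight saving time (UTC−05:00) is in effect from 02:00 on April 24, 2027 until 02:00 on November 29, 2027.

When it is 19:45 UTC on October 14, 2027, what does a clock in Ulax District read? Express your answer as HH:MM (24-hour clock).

14:45

At the standard offset (UTC−06:00), 19:45 UTC − 6h = 13:45 Ulax District standard time.
The standard-time date in Ulax District, October 14, 2027, lies within the daylight-saving period (24 April – 29 November), so Ulax District is on daylight time, UTC−05:00.
19:45 UTC − 5h = 14:45 local.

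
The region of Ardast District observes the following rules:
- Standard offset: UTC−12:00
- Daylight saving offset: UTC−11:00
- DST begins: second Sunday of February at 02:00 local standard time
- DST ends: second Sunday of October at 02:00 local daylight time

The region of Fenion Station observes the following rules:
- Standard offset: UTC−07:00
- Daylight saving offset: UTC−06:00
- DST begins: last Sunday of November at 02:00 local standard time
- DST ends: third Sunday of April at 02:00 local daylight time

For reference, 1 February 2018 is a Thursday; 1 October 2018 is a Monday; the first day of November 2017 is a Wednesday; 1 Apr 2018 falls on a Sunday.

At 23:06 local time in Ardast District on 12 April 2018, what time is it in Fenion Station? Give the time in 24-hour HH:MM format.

1 February 2018 is a Thursday, so the first Sunday is February 4 and the second is February 11.
1 October 2018 is a Monday, so the first Sunday is October 7 and the second is October 14.
12 April 2018 lies within the daylight-saving period (11 February – 14 October), so Ardast District is on daylight time, UTC−11:00.
23:06 Ardast District + 11h = 10:06 UTC (rolling into the next day, 13 April 2018).
1 November 2017 is a Wednesday, so Sundays fall on 5, 12, 19, 26; the last is November 26.
1 April 2018 is a Sunday, so the first Sunday is April 1 and the third is April 15.
At the standard offset (UTC−07:00), 10:06 UTC − 7h = 03:06 Fenion Station standard time.
The standard-time date in Fenion Station, 13 April 2018, lies within the daylight-saving period (26 November 2017 – 15 April 2018), so Fenion Station is on daylight time, UTC−06:00.
10:06 UTC − 6h = 04:06 Fenion Station.

04:06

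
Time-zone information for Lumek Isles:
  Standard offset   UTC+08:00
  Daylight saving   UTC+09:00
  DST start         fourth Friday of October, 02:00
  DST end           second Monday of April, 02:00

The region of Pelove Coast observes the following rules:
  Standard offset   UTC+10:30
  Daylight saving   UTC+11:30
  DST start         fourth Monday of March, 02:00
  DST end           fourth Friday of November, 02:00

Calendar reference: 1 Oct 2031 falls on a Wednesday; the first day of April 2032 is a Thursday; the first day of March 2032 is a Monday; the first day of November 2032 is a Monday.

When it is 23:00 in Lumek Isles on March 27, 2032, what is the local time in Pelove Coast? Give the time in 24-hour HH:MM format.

1 October 2031 is a Wednesday, so the first Friday is October 3 and the fourth is October 24.
1 April 2032 is a Thursday, so the first Monday is April 5 and the second is April 12.
March 27, 2032 falls between 24 October 2031 and 12 April 2032, so daylight saving is in effect and Lumek Isles is at UTC+09:00.
23:00 Lumek Isles − 9h = 14:00 UTC.
1 March 2032 is a Monday, so the first Monday is March 1 and the fourth is March 22.
1 November 2032 is a Monday, so the first Friday is November 5 and the fourth is November 26.
At the standard offset (UTC+10:30), 14:00 UTC + 10h30m = 00:30 Pelove Coast standard time (rolling into the next day, 28 March 2032).
Daylight saving runs 22 March – 26 November; the standard-time date in Pelove Coast, March 28, 2032, is inside that window, so Pelove Coast is at UTC+11:30.
14:00 UTC + 11h30m = 01:30 Pelove Coast (rolling into the next day, 28 March 2032).

01:30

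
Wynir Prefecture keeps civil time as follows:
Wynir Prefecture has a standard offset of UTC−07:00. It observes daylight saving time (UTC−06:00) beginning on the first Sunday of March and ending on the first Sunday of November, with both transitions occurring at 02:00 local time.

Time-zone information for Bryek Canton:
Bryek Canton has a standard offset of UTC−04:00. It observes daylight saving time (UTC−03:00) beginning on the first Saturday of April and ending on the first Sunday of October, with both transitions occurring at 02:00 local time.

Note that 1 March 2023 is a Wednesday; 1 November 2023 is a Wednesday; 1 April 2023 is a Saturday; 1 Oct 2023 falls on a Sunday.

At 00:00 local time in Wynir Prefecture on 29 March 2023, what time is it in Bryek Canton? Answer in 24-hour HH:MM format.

02:00

1 March 2023 is a Wednesday, so the first Sunday is March 5.
1 November 2023 is a Wednesday, so the first Sunday is November 5.
29 March 2023 falls between 5 March and 5 November, so daylight saving is in effect and Wynir Prefecture is at UTC−06:00.
00:00 Wynir Prefecture + 6h = 06:00 UTC.
1 April 2023 is a Saturday, so the first Saturday is April 1.
1 October 2023 is a Sunday, so the first Sunday is October 1.
At the standard offset (UTC−04:00), 06:00 UTC − 4h = 02:00 Bryek Canton standard time.
The standard-time date in Bryek Canton, 29 March 2023, is outside the daylight-saving period (1 April – 1 October), so Bryek Canton is on standard time, UTC−04:00.
06:00 UTC − 4h = 02:00 Bryek Canton.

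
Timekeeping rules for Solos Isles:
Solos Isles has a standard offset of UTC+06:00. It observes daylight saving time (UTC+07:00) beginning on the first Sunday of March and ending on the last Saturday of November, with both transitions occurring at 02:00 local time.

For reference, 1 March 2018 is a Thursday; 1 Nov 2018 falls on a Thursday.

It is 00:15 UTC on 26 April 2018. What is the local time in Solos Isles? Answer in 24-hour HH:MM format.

07:15

1 March 2018 is a Thursday, so the first Sunday is March 4.
1 November 2018 is a Thursday, so Saturdays fall on 3, 10, 17, 24; the last is November 24.
At the standard offset (UTC+06:00), 00:15 UTC + 6h = 06:15 Solos Isles standard time.
The standard-time date in Solos Isles, 26 April 2018, falls between 4 March and 24 November, so daylight saving is in effect and Solos Isles is at UTC+07:00.
00:15 UTC + 7h = 07:15 local.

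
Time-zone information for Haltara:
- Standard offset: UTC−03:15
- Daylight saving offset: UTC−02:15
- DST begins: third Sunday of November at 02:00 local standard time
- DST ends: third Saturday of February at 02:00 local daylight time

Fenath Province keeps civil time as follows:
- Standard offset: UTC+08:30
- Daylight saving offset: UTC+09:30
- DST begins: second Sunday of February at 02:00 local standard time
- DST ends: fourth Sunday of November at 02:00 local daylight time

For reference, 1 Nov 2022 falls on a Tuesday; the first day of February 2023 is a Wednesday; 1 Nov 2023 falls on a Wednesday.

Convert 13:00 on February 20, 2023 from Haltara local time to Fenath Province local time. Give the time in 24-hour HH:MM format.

1 November 2022 is a Tuesday, so the first Sunday is November 6 and the third is November 20.
1 February 2023 is a Wednesday, so the first Saturday is February 4 and the third is February 18.
February 20, 2023 is outside the daylight-saving period (20 November 2022 – 18 February 2023), so Haltara is on standard time, UTC−03:15.
13:00 Haltara + 3h15m = 16:15 UTC.
1 February 2023 is a Wednesday, so the first Sunday is February 5 and the second is February 12.
1 November 2023 is a Wednesday, so the first Sunday is November 5 and the fourth is November 26.
At the standard offset (UTC+08:30), 16:15 UTC + 8h30m = 00:45 Fenath Province standard time (rolling into the next day, 21 February 2023).
Daylight saving runs 12 February – 26 November; the standard-time date in Fenath Province, February 21, 2023, is inside that window, so Fenath Province is at UTC+09:30.
16:15 UTC + 9h30m = 01:45 Fenath Province (rolling into the next day, 21 February 2023).

01:45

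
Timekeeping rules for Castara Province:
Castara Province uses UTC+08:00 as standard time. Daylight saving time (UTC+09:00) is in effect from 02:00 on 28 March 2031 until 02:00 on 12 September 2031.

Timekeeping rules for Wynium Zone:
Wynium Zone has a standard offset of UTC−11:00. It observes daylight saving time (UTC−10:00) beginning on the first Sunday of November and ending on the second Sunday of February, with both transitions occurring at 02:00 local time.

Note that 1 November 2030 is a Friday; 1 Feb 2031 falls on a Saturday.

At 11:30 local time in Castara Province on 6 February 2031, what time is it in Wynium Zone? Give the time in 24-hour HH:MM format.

6 February 2031 is outside the daylight-saving period (28 March – 12 September), so Castara Province is on standard time, UTC+08:00.
11:30 Castara Province − 8h = 03:30 UTC.
1 November 2030 is a Friday, so the first Sunday is November 3.
1 February 2031 is a Saturday, so the first Sunday is February 2 and the second is February 9.
At the standard offset (UTC−11:00), 03:30 UTC − 11h = 16:30 Wynium Zone standard time (rolling into the previous day, 5 February 2031).
The standard-time date in Wynium Zone, 5 February 2031, lies within the daylight-saving period (3 November 2030 – 9 February 2031), so Wynium Zone is on daylight time, UTC−10:00.
03:30 UTC − 10h = 17:30 Wynium Zone (rolling into the previous day, 5 February 2031).

17:30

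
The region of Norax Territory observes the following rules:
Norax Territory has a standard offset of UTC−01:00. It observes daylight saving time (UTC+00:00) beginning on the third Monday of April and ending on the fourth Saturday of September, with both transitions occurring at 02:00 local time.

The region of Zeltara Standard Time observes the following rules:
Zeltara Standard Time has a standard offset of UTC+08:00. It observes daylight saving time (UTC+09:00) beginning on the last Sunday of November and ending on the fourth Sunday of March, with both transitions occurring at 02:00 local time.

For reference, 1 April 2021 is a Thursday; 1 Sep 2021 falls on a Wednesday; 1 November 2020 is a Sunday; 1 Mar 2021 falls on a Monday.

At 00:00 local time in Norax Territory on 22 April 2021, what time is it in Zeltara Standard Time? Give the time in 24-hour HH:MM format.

08:00

1 April 2021 is a Thursday, so the first Monday is April 5 and the third is April 19.
1 September 2021 is a Wednesday, so the first Saturday is September 4 and the fourth is September 25.
22 April 2021 falls between 19 April and 25 September, so daylight saving is in effect and Norax Territory is at UTC+00:00.
00:00 Norax Territory − 0h = 00:00 UTC.
1 November 2020 is a Sunday, so Sundays fall on 1, 8, 15, 22, 29; the last is November 29.
1 March 2021 is a Monday, so the first Sunday is March 7 and the fourth is March 28.
At the standard offset (UTC+08:00), 00:00 UTC + 8h = 08:00 Zeltara Standard Time standard time.
Daylight saving runs 29 November 2020 – 28 March 2021; the standard-time date in Zeltara Standard Time, 22 April 2021, is outside that window, so Zeltara Standard Time is on standard time at UTC+08:00.
00:00 UTC + 8h = 08:00 Zeltara Standard Time.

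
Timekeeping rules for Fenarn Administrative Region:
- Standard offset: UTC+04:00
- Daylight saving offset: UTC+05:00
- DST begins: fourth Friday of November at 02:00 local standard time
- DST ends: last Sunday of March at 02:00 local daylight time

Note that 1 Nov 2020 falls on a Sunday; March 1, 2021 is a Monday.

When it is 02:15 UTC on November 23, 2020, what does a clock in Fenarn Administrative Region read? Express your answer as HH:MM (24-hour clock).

06:15

1 November 2020 is a Sunday, so the first Friday is November 6 and the fourth is November 27.
1 March 2021 is a Monday, so Sundays fall on 7, 14, 21, 28; the last is March 28.
At the standard offset (UTC+04:00), 02:15 UTC + 4h = 06:15 Fenarn Administrative Region standard time.
The standard-time date in Fenarn Administrative Region, November 23, 2020, is outside the daylight-saving period (27 November 2020 – 28 March 2021), so Fenarn Administrative Region is on standard time, UTC+04:00.
02:15 UTC + 4h = 06:15 local.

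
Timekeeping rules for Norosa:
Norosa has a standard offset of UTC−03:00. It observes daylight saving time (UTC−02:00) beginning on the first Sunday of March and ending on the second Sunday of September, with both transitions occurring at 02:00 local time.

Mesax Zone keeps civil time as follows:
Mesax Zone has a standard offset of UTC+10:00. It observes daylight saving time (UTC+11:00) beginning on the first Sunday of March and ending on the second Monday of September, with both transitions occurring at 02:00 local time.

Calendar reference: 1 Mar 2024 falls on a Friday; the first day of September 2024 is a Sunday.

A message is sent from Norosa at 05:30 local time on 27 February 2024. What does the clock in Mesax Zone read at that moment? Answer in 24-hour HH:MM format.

1 March 2024 is a Friday, so the first Sunday is March 3.
1 September 2024 is a Sunday, so the first Sunday is September 1 and the second is September 8.
27 February 2024 does not fall between 3 March and 8 September, so daylight saving is not in effect and Norosa is at UTC−03:00.
05:30 Norosa + 3h = 08:30 UTC.
1 March 2024 is a Friday, so the first Sunday is March 3.
1 September 2024 is a Sunday, so the first Monday is September 2 and the second is September 9.
At the standard offset (UTC+10:00), 08:30 UTC + 10h = 18:30 Mesax Zone standard time.
The standard-time date in Mesax Zone, 27 February 2024, does not fall between 3 March and 9 September, so daylight saving is not in effect and Mesax Zone is at UTC+10:00.
08:30 UTC + 10h = 18:30 Mesax Zone.

18:30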